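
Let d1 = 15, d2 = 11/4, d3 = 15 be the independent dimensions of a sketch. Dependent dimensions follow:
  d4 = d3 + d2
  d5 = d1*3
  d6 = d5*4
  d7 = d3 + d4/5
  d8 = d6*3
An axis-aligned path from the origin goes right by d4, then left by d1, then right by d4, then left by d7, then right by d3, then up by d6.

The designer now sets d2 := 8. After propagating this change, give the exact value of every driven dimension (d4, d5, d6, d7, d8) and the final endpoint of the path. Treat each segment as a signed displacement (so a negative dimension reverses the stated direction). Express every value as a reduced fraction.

Apply edit: d2 := 8
  d4 = d3 + d2 = 23
  d5 = d1*3 = 45
  d6 = d5*4 = 180
  d7 = d3 + d4/5 = 98/5
  d8 = d6*3 = 540
Walk from origin (0, 0):
  seg 1: right by d4 = 23 → (23, 0)
  seg 2: left by d1 = 15 → (8, 0)
  seg 3: right by d4 = 23 → (31, 0)
  seg 4: left by d7 = 98/5 → (57/5, 0)
  seg 5: right by d3 = 15 → (132/5, 0)
  seg 6: up by d6 = 180 → (132/5, 180)

d4 = 23
d5 = 45
d6 = 180
d7 = 98/5
d8 = 540
endpoint = (132/5, 180)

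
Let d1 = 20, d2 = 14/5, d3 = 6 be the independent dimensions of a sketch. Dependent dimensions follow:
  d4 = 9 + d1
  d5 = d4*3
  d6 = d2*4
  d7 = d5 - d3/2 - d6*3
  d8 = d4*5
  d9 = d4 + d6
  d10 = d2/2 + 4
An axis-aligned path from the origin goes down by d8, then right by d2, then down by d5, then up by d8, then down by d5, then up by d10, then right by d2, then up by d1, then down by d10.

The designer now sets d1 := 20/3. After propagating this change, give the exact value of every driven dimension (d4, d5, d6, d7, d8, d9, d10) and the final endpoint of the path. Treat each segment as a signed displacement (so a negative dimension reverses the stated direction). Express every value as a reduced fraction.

d4 = 47/3
d5 = 47
d6 = 56/5
d7 = 52/5
d8 = 235/3
d9 = 403/15
d10 = 27/5
endpoint = (28/5, -262/3)

Apply edit: d1 := 20/3
  d4 = 9 + d1 = 47/3
  d5 = d4*3 = 47
  d6 = d2*4 = 56/5
  d7 = d5 - d3/2 - d6*3 = 52/5
  d8 = d4*5 = 235/3
  d9 = d4 + d6 = 403/15
  d10 = d2/2 + 4 = 27/5
Walk from origin (0, 0):
  seg 1: down by d8 = 235/3 → (0, -235/3)
  seg 2: right by d2 = 14/5 → (14/5, -235/3)
  seg 3: down by d5 = 47 → (14/5, -376/3)
  seg 4: up by d8 = 235/3 → (14/5, -47)
  seg 5: down by d5 = 47 → (14/5, -94)
  seg 6: up by d10 = 27/5 → (14/5, -443/5)
  seg 7: right by d2 = 14/5 → (28/5, -443/5)
  seg 8: up by d1 = 20/3 → (28/5, -1229/15)
  seg 9: down by d10 = 27/5 → (28/5, -262/3)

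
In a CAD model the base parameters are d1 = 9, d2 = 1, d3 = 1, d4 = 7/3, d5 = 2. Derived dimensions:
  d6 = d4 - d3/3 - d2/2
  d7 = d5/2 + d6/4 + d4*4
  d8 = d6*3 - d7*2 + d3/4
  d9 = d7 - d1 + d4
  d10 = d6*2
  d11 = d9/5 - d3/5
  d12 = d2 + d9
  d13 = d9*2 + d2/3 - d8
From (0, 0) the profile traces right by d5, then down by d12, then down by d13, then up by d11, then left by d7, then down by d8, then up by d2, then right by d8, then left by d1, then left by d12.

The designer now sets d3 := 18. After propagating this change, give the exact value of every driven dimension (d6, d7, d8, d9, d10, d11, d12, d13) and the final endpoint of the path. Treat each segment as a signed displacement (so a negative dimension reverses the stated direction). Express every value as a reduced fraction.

Apply edit: d3 := 18
  d6 = d4 - d3/3 - d2/2 = -25/6
  d7 = d5/2 + d6/4 + d4*4 = 223/24
  d8 = d6*3 - d7*2 + d3/4 = -319/12
  d9 = d7 - d1 + d4 = 21/8
  d10 = d6*2 = -25/3
  d11 = d9/5 - d3/5 = -123/40
  d12 = d2 + d9 = 29/8
  d13 = d9*2 + d2/3 - d8 = 193/6
Walk from origin (0, 0):
  seg 1: right by d5 = 2 → (2, 0)
  seg 2: down by d12 = 29/8 → (2, -29/8)
  seg 3: down by d13 = 193/6 → (2, -859/24)
  seg 4: up by d11 = -123/40 → (2, -583/15)
  seg 5: left by d7 = 223/24 → (-175/24, -583/15)
  seg 6: down by d8 = -319/12 → (-175/24, -737/60)
  seg 7: up by d2 = 1 → (-175/24, -677/60)
  seg 8: right by d8 = -319/12 → (-271/8, -677/60)
  seg 9: left by d1 = 9 → (-343/8, -677/60)
  seg 10: left by d12 = 29/8 → (-93/2, -677/60)

d6 = -25/6
d7 = 223/24
d8 = -319/12
d9 = 21/8
d10 = -25/3
d11 = -123/40
d12 = 29/8
d13 = 193/6
endpoint = (-93/2, -677/60)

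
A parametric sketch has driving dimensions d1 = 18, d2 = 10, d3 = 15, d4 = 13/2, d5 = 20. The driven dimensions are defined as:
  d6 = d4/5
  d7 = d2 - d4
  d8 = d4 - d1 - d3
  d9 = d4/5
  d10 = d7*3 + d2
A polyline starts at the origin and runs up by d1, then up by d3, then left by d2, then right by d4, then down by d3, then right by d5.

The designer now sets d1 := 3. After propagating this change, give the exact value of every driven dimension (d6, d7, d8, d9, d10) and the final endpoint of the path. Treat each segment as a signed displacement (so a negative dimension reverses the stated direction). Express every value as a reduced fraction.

Apply edit: d1 := 3
  d6 = d4/5 = 13/10
  d7 = d2 - d4 = 7/2
  d8 = d4 - d1 - d3 = -23/2
  d9 = d4/5 = 13/10
  d10 = d7*3 + d2 = 41/2
Walk from origin (0, 0):
  seg 1: up by d1 = 3 → (0, 3)
  seg 2: up by d3 = 15 → (0, 18)
  seg 3: left by d2 = 10 → (-10, 18)
  seg 4: right by d4 = 13/2 → (-7/2, 18)
  seg 5: down by d3 = 15 → (-7/2, 3)
  seg 6: right by d5 = 20 → (33/2, 3)

d6 = 13/10
d7 = 7/2
d8 = -23/2
d9 = 13/10
d10 = 41/2
endpoint = (33/2, 3)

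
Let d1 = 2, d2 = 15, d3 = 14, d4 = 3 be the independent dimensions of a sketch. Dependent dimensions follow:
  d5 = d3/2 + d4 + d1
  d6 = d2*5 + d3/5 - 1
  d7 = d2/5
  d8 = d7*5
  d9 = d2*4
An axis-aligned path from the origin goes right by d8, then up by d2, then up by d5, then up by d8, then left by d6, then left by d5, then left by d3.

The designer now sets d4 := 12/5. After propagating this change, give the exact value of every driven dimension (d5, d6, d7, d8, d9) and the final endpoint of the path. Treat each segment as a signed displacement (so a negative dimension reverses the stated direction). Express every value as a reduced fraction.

Apply edit: d4 := 12/5
  d5 = d3/2 + d4 + d1 = 57/5
  d6 = d2*5 + d3/5 - 1 = 384/5
  d7 = d2/5 = 3
  d8 = d7*5 = 15
  d9 = d2*4 = 60
Walk from origin (0, 0):
  seg 1: right by d8 = 15 → (15, 0)
  seg 2: up by d2 = 15 → (15, 15)
  seg 3: up by d5 = 57/5 → (15, 132/5)
  seg 4: up by d8 = 15 → (15, 207/5)
  seg 5: left by d6 = 384/5 → (-309/5, 207/5)
  seg 6: left by d5 = 57/5 → (-366/5, 207/5)
  seg 7: left by d3 = 14 → (-436/5, 207/5)

d5 = 57/5
d6 = 384/5
d7 = 3
d8 = 15
d9 = 60
endpoint = (-436/5, 207/5)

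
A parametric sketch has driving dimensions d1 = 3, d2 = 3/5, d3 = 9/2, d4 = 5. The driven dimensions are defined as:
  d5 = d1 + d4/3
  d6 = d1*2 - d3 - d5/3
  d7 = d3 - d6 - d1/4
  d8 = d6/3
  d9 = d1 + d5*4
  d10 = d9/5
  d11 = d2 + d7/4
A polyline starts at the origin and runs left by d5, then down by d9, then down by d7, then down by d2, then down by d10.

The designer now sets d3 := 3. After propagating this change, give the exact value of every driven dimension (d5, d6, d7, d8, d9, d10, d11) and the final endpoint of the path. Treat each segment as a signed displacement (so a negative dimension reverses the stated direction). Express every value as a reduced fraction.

Apply edit: d3 := 3
  d5 = d1 + d4/3 = 14/3
  d6 = d1*2 - d3 - d5/3 = 13/9
  d7 = d3 - d6 - d1/4 = 29/36
  d8 = d6/3 = 13/27
  d9 = d1 + d5*4 = 65/3
  d10 = d9/5 = 13/3
  d11 = d2 + d7/4 = 577/720
Walk from origin (0, 0):
  seg 1: left by d5 = 14/3 → (-14/3, 0)
  seg 2: down by d9 = 65/3 → (-14/3, -65/3)
  seg 3: down by d7 = 29/36 → (-14/3, -809/36)
  seg 4: down by d2 = 3/5 → (-14/3, -4153/180)
  seg 5: down by d10 = 13/3 → (-14/3, -4933/180)

d5 = 14/3
d6 = 13/9
d7 = 29/36
d8 = 13/27
d9 = 65/3
d10 = 13/3
d11 = 577/720
endpoint = (-14/3, -4933/180)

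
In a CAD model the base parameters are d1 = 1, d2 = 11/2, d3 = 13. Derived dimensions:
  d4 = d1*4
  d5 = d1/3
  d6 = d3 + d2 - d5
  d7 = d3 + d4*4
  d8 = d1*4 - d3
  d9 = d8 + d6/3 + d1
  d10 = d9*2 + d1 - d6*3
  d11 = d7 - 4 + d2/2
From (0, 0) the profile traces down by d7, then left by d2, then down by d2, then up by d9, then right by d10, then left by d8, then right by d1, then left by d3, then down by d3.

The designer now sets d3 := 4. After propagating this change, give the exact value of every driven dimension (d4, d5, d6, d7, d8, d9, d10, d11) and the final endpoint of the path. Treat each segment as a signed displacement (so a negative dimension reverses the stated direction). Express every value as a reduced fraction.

Apply edit: d3 := 4
  d4 = d1*4 = 4
  d5 = d1/3 = 1/3
  d6 = d3 + d2 - d5 = 55/6
  d7 = d3 + d4*4 = 20
  d8 = d1*4 - d3 = 0
  d9 = d8 + d6/3 + d1 = 73/18
  d10 = d9*2 + d1 - d6*3 = -331/18
  d11 = d7 - 4 + d2/2 = 75/4
Walk from origin (0, 0):
  seg 1: down by d7 = 20 → (0, -20)
  seg 2: left by d2 = 11/2 → (-11/2, -20)
  seg 3: down by d2 = 11/2 → (-11/2, -51/2)
  seg 4: up by d9 = 73/18 → (-11/2, -193/9)
  seg 5: right by d10 = -331/18 → (-215/9, -193/9)
  seg 6: left by d8 = 0 → (-215/9, -193/9)
  seg 7: right by d1 = 1 → (-206/9, -193/9)
  seg 8: left by d3 = 4 → (-242/9, -193/9)
  seg 9: down by d3 = 4 → (-242/9, -229/9)

d4 = 4
d5 = 1/3
d6 = 55/6
d7 = 20
d8 = 0
d9 = 73/18
d10 = -331/18
d11 = 75/4
endpoint = (-242/9, -229/9)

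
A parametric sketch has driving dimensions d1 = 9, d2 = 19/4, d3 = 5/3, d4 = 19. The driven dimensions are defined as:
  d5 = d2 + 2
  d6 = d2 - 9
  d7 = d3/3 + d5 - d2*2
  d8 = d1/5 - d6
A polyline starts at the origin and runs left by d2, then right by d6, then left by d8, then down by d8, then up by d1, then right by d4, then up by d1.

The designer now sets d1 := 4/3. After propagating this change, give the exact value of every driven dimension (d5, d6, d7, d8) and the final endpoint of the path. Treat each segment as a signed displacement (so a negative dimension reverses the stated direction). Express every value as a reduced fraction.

Apply edit: d1 := 4/3
  d5 = d2 + 2 = 27/4
  d6 = d2 - 9 = -17/4
  d7 = d3/3 + d5 - d2*2 = -79/36
  d8 = d1/5 - d6 = 271/60
Walk from origin (0, 0):
  seg 1: left by d2 = 19/4 → (-19/4, 0)
  seg 2: right by d6 = -17/4 → (-9, 0)
  seg 3: left by d8 = 271/60 → (-811/60, 0)
  seg 4: down by d8 = 271/60 → (-811/60, -271/60)
  seg 5: up by d1 = 4/3 → (-811/60, -191/60)
  seg 6: right by d4 = 19 → (329/60, -191/60)
  seg 7: up by d1 = 4/3 → (329/60, -37/20)

d5 = 27/4
d6 = -17/4
d7 = -79/36
d8 = 271/60
endpoint = (329/60, -37/20)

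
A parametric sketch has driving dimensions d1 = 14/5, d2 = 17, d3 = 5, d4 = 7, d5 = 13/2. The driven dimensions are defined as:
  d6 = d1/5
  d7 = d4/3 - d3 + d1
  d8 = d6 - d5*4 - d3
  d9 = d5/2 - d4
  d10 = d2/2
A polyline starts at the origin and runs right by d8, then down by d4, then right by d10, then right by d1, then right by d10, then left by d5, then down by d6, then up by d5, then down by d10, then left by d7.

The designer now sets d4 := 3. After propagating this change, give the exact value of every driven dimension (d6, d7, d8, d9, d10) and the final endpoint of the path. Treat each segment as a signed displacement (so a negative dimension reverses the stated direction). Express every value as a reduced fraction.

Apply edit: d4 := 3
  d6 = d1/5 = 14/25
  d7 = d4/3 - d3 + d1 = -6/5
  d8 = d6 - d5*4 - d3 = -761/25
  d9 = d5/2 - d4 = 1/4
  d10 = d2/2 = 17/2
Walk from origin (0, 0):
  seg 1: right by d8 = -761/25 → (-761/25, 0)
  seg 2: down by d4 = 3 → (-761/25, -3)
  seg 3: right by d10 = 17/2 → (-1097/50, -3)
  seg 4: right by d1 = 14/5 → (-957/50, -3)
  seg 5: right by d10 = 17/2 → (-266/25, -3)
  seg 6: left by d5 = 13/2 → (-857/50, -3)
  seg 7: down by d6 = 14/25 → (-857/50, -89/25)
  seg 8: up by d5 = 13/2 → (-857/50, 147/50)
  seg 9: down by d10 = 17/2 → (-857/50, -139/25)
  seg 10: left by d7 = -6/5 → (-797/50, -139/25)

d6 = 14/25
d7 = -6/5
d8 = -761/25
d9 = 1/4
d10 = 17/2
endpoint = (-797/50, -139/25)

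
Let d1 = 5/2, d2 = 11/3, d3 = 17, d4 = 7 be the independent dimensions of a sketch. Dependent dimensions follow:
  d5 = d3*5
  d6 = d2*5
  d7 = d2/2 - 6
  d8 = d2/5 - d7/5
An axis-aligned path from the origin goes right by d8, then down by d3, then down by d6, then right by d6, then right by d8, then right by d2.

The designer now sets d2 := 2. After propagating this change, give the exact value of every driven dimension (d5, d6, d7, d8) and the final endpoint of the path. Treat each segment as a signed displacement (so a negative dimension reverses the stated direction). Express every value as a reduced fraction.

Apply edit: d2 := 2
  d5 = d3*5 = 85
  d6 = d2*5 = 10
  d7 = d2/2 - 6 = -5
  d8 = d2/5 - d7/5 = 7/5
Walk from origin (0, 0):
  seg 1: right by d8 = 7/5 → (7/5, 0)
  seg 2: down by d3 = 17 → (7/5, -17)
  seg 3: down by d6 = 10 → (7/5, -27)
  seg 4: right by d6 = 10 → (57/5, -27)
  seg 5: right by d8 = 7/5 → (64/5, -27)
  seg 6: right by d2 = 2 → (74/5, -27)

d5 = 85
d6 = 10
d7 = -5
d8 = 7/5
endpoint = (74/5, -27)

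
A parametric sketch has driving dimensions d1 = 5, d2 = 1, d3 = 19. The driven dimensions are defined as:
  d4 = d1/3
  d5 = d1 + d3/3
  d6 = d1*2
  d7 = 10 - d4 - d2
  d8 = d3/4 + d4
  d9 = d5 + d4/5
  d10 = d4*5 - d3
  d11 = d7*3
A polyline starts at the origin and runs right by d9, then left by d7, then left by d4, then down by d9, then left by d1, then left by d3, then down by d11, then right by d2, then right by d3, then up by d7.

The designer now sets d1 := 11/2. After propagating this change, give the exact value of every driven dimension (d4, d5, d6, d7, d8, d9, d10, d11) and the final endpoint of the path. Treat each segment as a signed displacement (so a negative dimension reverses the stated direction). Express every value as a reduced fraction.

d4 = 11/6
d5 = 71/6
d6 = 11
d7 = 43/6
d8 = 79/12
d9 = 61/5
d10 = -59/6
d11 = 43/2
endpoint = (-13/10, -398/15)

Apply edit: d1 := 11/2
  d4 = d1/3 = 11/6
  d5 = d1 + d3/3 = 71/6
  d6 = d1*2 = 11
  d7 = 10 - d4 - d2 = 43/6
  d8 = d3/4 + d4 = 79/12
  d9 = d5 + d4/5 = 61/5
  d10 = d4*5 - d3 = -59/6
  d11 = d7*3 = 43/2
Walk from origin (0, 0):
  seg 1: right by d9 = 61/5 → (61/5, 0)
  seg 2: left by d7 = 43/6 → (151/30, 0)
  seg 3: left by d4 = 11/6 → (16/5, 0)
  seg 4: down by d9 = 61/5 → (16/5, -61/5)
  seg 5: left by d1 = 11/2 → (-23/10, -61/5)
  seg 6: left by d3 = 19 → (-213/10, -61/5)
  seg 7: down by d11 = 43/2 → (-213/10, -337/10)
  seg 8: right by d2 = 1 → (-203/10, -337/10)
  seg 9: right by d3 = 19 → (-13/10, -337/10)
  seg 10: up by d7 = 43/6 → (-13/10, -398/15)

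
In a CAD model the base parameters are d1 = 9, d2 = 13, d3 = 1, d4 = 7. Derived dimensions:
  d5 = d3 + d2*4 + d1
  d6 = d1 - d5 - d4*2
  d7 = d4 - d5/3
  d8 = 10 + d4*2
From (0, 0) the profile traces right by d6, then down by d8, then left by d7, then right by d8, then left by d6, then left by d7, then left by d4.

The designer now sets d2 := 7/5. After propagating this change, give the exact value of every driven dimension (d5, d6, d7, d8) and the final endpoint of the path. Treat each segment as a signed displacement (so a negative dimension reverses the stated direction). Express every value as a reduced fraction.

Apply edit: d2 := 7/5
  d5 = d3 + d2*4 + d1 = 78/5
  d6 = d1 - d5 - d4*2 = -103/5
  d7 = d4 - d5/3 = 9/5
  d8 = 10 + d4*2 = 24
Walk from origin (0, 0):
  seg 1: right by d6 = -103/5 → (-103/5, 0)
  seg 2: down by d8 = 24 → (-103/5, -24)
  seg 3: left by d7 = 9/5 → (-112/5, -24)
  seg 4: right by d8 = 24 → (8/5, -24)
  seg 5: left by d6 = -103/5 → (111/5, -24)
  seg 6: left by d7 = 9/5 → (102/5, -24)
  seg 7: left by d4 = 7 → (67/5, -24)

d5 = 78/5
d6 = -103/5
d7 = 9/5
d8 = 24
endpoint = (67/5, -24)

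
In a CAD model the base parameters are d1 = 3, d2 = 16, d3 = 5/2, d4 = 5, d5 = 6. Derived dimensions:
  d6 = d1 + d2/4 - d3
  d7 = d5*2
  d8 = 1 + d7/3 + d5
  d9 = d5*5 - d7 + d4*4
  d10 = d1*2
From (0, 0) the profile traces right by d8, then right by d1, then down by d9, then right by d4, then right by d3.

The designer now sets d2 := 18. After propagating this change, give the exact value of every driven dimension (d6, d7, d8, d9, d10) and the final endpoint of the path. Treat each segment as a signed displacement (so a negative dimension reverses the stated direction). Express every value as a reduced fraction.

Apply edit: d2 := 18
  d6 = d1 + d2/4 - d3 = 5
  d7 = d5*2 = 12
  d8 = 1 + d7/3 + d5 = 11
  d9 = d5*5 - d7 + d4*4 = 38
  d10 = d1*2 = 6
Walk from origin (0, 0):
  seg 1: right by d8 = 11 → (11, 0)
  seg 2: right by d1 = 3 → (14, 0)
  seg 3: down by d9 = 38 → (14, -38)
  seg 4: right by d4 = 5 → (19, -38)
  seg 5: right by d3 = 5/2 → (43/2, -38)

d6 = 5
d7 = 12
d8 = 11
d9 = 38
d10 = 6
endpoint = (43/2, -38)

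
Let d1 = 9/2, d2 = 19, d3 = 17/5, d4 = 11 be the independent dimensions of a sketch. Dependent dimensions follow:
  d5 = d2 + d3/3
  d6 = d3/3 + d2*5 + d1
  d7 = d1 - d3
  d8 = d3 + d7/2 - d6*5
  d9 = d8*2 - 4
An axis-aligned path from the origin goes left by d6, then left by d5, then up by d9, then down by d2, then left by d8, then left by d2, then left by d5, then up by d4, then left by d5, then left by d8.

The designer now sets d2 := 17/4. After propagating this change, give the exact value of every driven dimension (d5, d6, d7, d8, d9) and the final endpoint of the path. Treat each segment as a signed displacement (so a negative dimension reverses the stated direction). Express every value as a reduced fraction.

d5 = 323/60
d6 = 1613/60
d7 = 11/10
d8 = -1957/15
d9 = -3974/15
endpoint = (4273/20, -15491/60)

Apply edit: d2 := 17/4
  d5 = d2 + d3/3 = 323/60
  d6 = d3/3 + d2*5 + d1 = 1613/60
  d7 = d1 - d3 = 11/10
  d8 = d3 + d7/2 - d6*5 = -1957/15
  d9 = d8*2 - 4 = -3974/15
Walk from origin (0, 0):
  seg 1: left by d6 = 1613/60 → (-1613/60, 0)
  seg 2: left by d5 = 323/60 → (-484/15, 0)
  seg 3: up by d9 = -3974/15 → (-484/15, -3974/15)
  seg 4: down by d2 = 17/4 → (-484/15, -16151/60)
  seg 5: left by d8 = -1957/15 → (491/5, -16151/60)
  seg 6: left by d2 = 17/4 → (1879/20, -16151/60)
  seg 7: left by d5 = 323/60 → (2657/30, -16151/60)
  seg 8: up by d4 = 11 → (2657/30, -15491/60)
  seg 9: left by d5 = 323/60 → (4991/60, -15491/60)
  seg 10: left by d8 = -1957/15 → (4273/20, -15491/60)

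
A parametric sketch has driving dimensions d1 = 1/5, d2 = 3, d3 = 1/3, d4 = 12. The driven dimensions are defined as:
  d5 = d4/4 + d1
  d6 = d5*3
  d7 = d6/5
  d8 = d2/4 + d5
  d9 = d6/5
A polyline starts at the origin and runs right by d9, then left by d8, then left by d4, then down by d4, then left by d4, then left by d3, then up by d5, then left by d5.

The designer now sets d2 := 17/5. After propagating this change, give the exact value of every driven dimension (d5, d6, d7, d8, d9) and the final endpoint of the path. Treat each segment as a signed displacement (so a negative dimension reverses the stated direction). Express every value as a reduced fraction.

Apply edit: d2 := 17/5
  d5 = d4/4 + d1 = 16/5
  d6 = d5*3 = 48/5
  d7 = d6/5 = 48/25
  d8 = d2/4 + d5 = 81/20
  d9 = d6/5 = 48/25
Walk from origin (0, 0):
  seg 1: right by d9 = 48/25 → (48/25, 0)
  seg 2: left by d8 = 81/20 → (-213/100, 0)
  seg 3: left by d4 = 12 → (-1413/100, 0)
  seg 4: down by d4 = 12 → (-1413/100, -12)
  seg 5: left by d4 = 12 → (-2613/100, -12)
  seg 6: left by d3 = 1/3 → (-7939/300, -12)
  seg 7: up by d5 = 16/5 → (-7939/300, -44/5)
  seg 8: left by d5 = 16/5 → (-8899/300, -44/5)

d5 = 16/5
d6 = 48/5
d7 = 48/25
d8 = 81/20
d9 = 48/25
endpoint = (-8899/300, -44/5)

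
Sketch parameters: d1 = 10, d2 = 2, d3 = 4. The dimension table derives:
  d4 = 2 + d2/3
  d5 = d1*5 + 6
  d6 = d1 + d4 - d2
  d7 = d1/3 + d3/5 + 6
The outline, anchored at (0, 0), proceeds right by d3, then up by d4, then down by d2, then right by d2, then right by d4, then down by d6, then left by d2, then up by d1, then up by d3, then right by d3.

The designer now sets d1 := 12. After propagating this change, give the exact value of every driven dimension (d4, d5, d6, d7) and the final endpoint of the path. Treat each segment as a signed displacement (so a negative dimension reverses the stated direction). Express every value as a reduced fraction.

d4 = 8/3
d5 = 66
d6 = 38/3
d7 = 54/5
endpoint = (32/3, 4)

Apply edit: d1 := 12
  d4 = 2 + d2/3 = 8/3
  d5 = d1*5 + 6 = 66
  d6 = d1 + d4 - d2 = 38/3
  d7 = d1/3 + d3/5 + 6 = 54/5
Walk from origin (0, 0):
  seg 1: right by d3 = 4 → (4, 0)
  seg 2: up by d4 = 8/3 → (4, 8/3)
  seg 3: down by d2 = 2 → (4, 2/3)
  seg 4: right by d2 = 2 → (6, 2/3)
  seg 5: right by d4 = 8/3 → (26/3, 2/3)
  seg 6: down by d6 = 38/3 → (26/3, -12)
  seg 7: left by d2 = 2 → (20/3, -12)
  seg 8: up by d1 = 12 → (20/3, 0)
  seg 9: up by d3 = 4 → (20/3, 4)
  seg 10: right by d3 = 4 → (32/3, 4)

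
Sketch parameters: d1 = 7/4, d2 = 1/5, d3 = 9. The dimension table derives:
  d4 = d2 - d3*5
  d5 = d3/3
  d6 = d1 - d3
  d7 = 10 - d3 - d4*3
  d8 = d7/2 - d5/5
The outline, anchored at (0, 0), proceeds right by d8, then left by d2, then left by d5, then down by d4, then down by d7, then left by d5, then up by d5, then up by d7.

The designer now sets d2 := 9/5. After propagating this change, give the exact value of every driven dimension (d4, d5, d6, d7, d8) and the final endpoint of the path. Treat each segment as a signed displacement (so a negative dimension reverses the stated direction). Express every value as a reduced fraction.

d4 = -216/5
d5 = 3
d6 = -29/4
d7 = 653/5
d8 = 647/10
endpoint = (569/10, 231/5)

Apply edit: d2 := 9/5
  d4 = d2 - d3*5 = -216/5
  d5 = d3/3 = 3
  d6 = d1 - d3 = -29/4
  d7 = 10 - d3 - d4*3 = 653/5
  d8 = d7/2 - d5/5 = 647/10
Walk from origin (0, 0):
  seg 1: right by d8 = 647/10 → (647/10, 0)
  seg 2: left by d2 = 9/5 → (629/10, 0)
  seg 3: left by d5 = 3 → (599/10, 0)
  seg 4: down by d4 = -216/5 → (599/10, 216/5)
  seg 5: down by d7 = 653/5 → (599/10, -437/5)
  seg 6: left by d5 = 3 → (569/10, -437/5)
  seg 7: up by d5 = 3 → (569/10, -422/5)
  seg 8: up by d7 = 653/5 → (569/10, 231/5)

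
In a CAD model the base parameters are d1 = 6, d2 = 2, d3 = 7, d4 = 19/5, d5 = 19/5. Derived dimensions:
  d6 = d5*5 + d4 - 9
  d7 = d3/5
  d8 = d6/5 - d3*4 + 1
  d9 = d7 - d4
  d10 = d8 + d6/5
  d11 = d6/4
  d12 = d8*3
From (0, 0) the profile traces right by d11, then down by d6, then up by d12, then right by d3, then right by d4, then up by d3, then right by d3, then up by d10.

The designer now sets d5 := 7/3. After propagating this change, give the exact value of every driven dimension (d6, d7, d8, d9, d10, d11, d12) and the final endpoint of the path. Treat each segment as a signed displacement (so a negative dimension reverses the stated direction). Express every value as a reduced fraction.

d6 = 97/15
d7 = 7/5
d8 = -1928/75
d9 = -12/5
d10 = -1831/75
d11 = 97/60
d12 = -1928/25
endpoint = (233/12, -101)

Apply edit: d5 := 7/3
  d6 = d5*5 + d4 - 9 = 97/15
  d7 = d3/5 = 7/5
  d8 = d6/5 - d3*4 + 1 = -1928/75
  d9 = d7 - d4 = -12/5
  d10 = d8 + d6/5 = -1831/75
  d11 = d6/4 = 97/60
  d12 = d8*3 = -1928/25
Walk from origin (0, 0):
  seg 1: right by d11 = 97/60 → (97/60, 0)
  seg 2: down by d6 = 97/15 → (97/60, -97/15)
  seg 3: up by d12 = -1928/25 → (97/60, -6269/75)
  seg 4: right by d3 = 7 → (517/60, -6269/75)
  seg 5: right by d4 = 19/5 → (149/12, -6269/75)
  seg 6: up by d3 = 7 → (149/12, -5744/75)
  seg 7: right by d3 = 7 → (233/12, -5744/75)
  seg 8: up by d10 = -1831/75 → (233/12, -101)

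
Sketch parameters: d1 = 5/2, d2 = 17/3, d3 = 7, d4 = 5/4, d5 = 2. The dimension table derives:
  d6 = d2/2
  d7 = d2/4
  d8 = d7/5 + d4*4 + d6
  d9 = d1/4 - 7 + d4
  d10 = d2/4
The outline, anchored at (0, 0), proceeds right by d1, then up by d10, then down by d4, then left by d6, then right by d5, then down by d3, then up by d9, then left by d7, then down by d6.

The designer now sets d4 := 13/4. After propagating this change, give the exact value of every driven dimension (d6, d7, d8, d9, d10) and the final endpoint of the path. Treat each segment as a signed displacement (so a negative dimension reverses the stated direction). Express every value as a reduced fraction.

d6 = 17/6
d7 = 17/12
d8 = 967/60
d9 = -25/8
d10 = 17/12
endpoint = (1/4, -355/24)

Apply edit: d4 := 13/4
  d6 = d2/2 = 17/6
  d7 = d2/4 = 17/12
  d8 = d7/5 + d4*4 + d6 = 967/60
  d9 = d1/4 - 7 + d4 = -25/8
  d10 = d2/4 = 17/12
Walk from origin (0, 0):
  seg 1: right by d1 = 5/2 → (5/2, 0)
  seg 2: up by d10 = 17/12 → (5/2, 17/12)
  seg 3: down by d4 = 13/4 → (5/2, -11/6)
  seg 4: left by d6 = 17/6 → (-1/3, -11/6)
  seg 5: right by d5 = 2 → (5/3, -11/6)
  seg 6: down by d3 = 7 → (5/3, -53/6)
  seg 7: up by d9 = -25/8 → (5/3, -287/24)
  seg 8: left by d7 = 17/12 → (1/4, -287/24)
  seg 9: down by d6 = 17/6 → (1/4, -355/24)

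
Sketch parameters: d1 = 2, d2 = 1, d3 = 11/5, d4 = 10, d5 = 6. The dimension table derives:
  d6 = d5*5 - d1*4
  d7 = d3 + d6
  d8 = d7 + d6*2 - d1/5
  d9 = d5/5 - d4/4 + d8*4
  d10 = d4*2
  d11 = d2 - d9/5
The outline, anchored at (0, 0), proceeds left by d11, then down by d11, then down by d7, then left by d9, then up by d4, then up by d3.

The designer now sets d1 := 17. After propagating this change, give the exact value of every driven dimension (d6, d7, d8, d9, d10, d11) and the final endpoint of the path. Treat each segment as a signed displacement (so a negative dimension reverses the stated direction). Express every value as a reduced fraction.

d6 = -38
d7 = -179/5
d8 = -576/5
d9 = -4621/10
d10 = 20
d11 = 4671/50
endpoint = (9217/25, -2271/50)

Apply edit: d1 := 17
  d6 = d5*5 - d1*4 = -38
  d7 = d3 + d6 = -179/5
  d8 = d7 + d6*2 - d1/5 = -576/5
  d9 = d5/5 - d4/4 + d8*4 = -4621/10
  d10 = d4*2 = 20
  d11 = d2 - d9/5 = 4671/50
Walk from origin (0, 0):
  seg 1: left by d11 = 4671/50 → (-4671/50, 0)
  seg 2: down by d11 = 4671/50 → (-4671/50, -4671/50)
  seg 3: down by d7 = -179/5 → (-4671/50, -2881/50)
  seg 4: left by d9 = -4621/10 → (9217/25, -2881/50)
  seg 5: up by d4 = 10 → (9217/25, -2381/50)
  seg 6: up by d3 = 11/5 → (9217/25, -2271/50)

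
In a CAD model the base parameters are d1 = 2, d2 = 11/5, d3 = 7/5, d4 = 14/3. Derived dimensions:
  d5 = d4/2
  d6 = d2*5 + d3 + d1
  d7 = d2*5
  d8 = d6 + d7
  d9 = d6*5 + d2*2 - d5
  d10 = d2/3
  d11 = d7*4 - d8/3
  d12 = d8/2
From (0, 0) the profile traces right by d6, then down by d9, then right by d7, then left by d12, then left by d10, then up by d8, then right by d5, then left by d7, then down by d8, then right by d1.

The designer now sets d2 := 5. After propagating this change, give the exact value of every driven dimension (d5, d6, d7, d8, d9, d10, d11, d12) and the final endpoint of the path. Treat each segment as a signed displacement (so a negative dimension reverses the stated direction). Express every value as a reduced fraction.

Apply edit: d2 := 5
  d5 = d4/2 = 7/3
  d6 = d2*5 + d3 + d1 = 142/5
  d7 = d2*5 = 25
  d8 = d6 + d7 = 267/5
  d9 = d6*5 + d2*2 - d5 = 449/3
  d10 = d2/3 = 5/3
  d11 = d7*4 - d8/3 = 411/5
  d12 = d8/2 = 267/10
Walk from origin (0, 0):
  seg 1: right by d6 = 142/5 → (142/5, 0)
  seg 2: down by d9 = 449/3 → (142/5, -449/3)
  seg 3: right by d7 = 25 → (267/5, -449/3)
  seg 4: left by d12 = 267/10 → (267/10, -449/3)
  seg 5: left by d10 = 5/3 → (751/30, -449/3)
  seg 6: up by d8 = 267/5 → (751/30, -1444/15)
  seg 7: right by d5 = 7/3 → (821/30, -1444/15)
  seg 8: left by d7 = 25 → (71/30, -1444/15)
  seg 9: down by d8 = 267/5 → (71/30, -449/3)
  seg 10: right by d1 = 2 → (131/30, -449/3)

d5 = 7/3
d6 = 142/5
d7 = 25
d8 = 267/5
d9 = 449/3
d10 = 5/3
d11 = 411/5
d12 = 267/10
endpoint = (131/30, -449/3)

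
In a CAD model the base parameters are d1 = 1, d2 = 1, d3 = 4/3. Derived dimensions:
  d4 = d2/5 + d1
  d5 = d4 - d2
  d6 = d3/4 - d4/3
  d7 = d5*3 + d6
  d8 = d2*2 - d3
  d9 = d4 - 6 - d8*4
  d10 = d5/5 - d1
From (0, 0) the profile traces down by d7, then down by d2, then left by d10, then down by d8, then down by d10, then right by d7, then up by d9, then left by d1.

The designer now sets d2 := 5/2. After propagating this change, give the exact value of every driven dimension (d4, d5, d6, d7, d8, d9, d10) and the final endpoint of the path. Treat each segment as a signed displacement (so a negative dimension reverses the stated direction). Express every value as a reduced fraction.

d4 = 3/2
d5 = -1
d6 = -1/6
d7 = -19/6
d8 = 11/3
d9 = -115/6
d10 = -6/5
endpoint = (-89/30, -629/30)

Apply edit: d2 := 5/2
  d4 = d2/5 + d1 = 3/2
  d5 = d4 - d2 = -1
  d6 = d3/4 - d4/3 = -1/6
  d7 = d5*3 + d6 = -19/6
  d8 = d2*2 - d3 = 11/3
  d9 = d4 - 6 - d8*4 = -115/6
  d10 = d5/5 - d1 = -6/5
Walk from origin (0, 0):
  seg 1: down by d7 = -19/6 → (0, 19/6)
  seg 2: down by d2 = 5/2 → (0, 2/3)
  seg 3: left by d10 = -6/5 → (6/5, 2/3)
  seg 4: down by d8 = 11/3 → (6/5, -3)
  seg 5: down by d10 = -6/5 → (6/5, -9/5)
  seg 6: right by d7 = -19/6 → (-59/30, -9/5)
  seg 7: up by d9 = -115/6 → (-59/30, -629/30)
  seg 8: left by d1 = 1 → (-89/30, -629/30)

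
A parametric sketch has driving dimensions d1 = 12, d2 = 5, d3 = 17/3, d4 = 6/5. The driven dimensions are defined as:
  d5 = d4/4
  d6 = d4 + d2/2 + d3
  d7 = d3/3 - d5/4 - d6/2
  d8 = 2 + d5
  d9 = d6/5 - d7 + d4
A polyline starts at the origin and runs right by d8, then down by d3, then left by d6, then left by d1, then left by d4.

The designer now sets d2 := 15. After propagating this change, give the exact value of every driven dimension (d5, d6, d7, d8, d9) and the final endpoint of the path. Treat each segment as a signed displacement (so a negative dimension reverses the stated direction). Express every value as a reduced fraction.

d5 = 3/10
d6 = 431/30
d7 = -1933/360
d8 = 23/10
d9 = 16997/1800
endpoint = (-379/15, -17/3)

Apply edit: d2 := 15
  d5 = d4/4 = 3/10
  d6 = d4 + d2/2 + d3 = 431/30
  d7 = d3/3 - d5/4 - d6/2 = -1933/360
  d8 = 2 + d5 = 23/10
  d9 = d6/5 - d7 + d4 = 16997/1800
Walk from origin (0, 0):
  seg 1: right by d8 = 23/10 → (23/10, 0)
  seg 2: down by d3 = 17/3 → (23/10, -17/3)
  seg 3: left by d6 = 431/30 → (-181/15, -17/3)
  seg 4: left by d1 = 12 → (-361/15, -17/3)
  seg 5: left by d4 = 6/5 → (-379/15, -17/3)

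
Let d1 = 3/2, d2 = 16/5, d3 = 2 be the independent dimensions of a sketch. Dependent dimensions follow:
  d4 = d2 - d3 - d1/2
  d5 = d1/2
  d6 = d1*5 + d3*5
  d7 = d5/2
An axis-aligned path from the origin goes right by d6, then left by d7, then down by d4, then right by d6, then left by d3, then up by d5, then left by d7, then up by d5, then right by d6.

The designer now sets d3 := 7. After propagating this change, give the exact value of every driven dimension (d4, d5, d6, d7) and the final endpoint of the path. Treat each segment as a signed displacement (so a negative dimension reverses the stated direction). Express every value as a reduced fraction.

Apply edit: d3 := 7
  d4 = d2 - d3 - d1/2 = -91/20
  d5 = d1/2 = 3/4
  d6 = d1*5 + d3*5 = 85/2
  d7 = d5/2 = 3/8
Walk from origin (0, 0):
  seg 1: right by d6 = 85/2 → (85/2, 0)
  seg 2: left by d7 = 3/8 → (337/8, 0)
  seg 3: down by d4 = -91/20 → (337/8, 91/20)
  seg 4: right by d6 = 85/2 → (677/8, 91/20)
  seg 5: left by d3 = 7 → (621/8, 91/20)
  seg 6: up by d5 = 3/4 → (621/8, 53/10)
  seg 7: left by d7 = 3/8 → (309/4, 53/10)
  seg 8: up by d5 = 3/4 → (309/4, 121/20)
  seg 9: right by d6 = 85/2 → (479/4, 121/20)

d4 = -91/20
d5 = 3/4
d6 = 85/2
d7 = 3/8
endpoint = (479/4, 121/20)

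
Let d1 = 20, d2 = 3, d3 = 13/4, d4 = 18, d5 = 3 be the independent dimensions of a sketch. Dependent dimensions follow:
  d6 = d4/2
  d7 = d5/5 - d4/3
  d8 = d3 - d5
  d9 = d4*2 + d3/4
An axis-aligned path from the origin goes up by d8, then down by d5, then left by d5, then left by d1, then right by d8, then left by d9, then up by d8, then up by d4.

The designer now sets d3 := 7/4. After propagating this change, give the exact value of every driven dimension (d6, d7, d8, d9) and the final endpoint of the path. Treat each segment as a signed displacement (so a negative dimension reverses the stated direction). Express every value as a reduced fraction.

Apply edit: d3 := 7/4
  d6 = d4/2 = 9
  d7 = d5/5 - d4/3 = -27/5
  d8 = d3 - d5 = -5/4
  d9 = d4*2 + d3/4 = 583/16
Walk from origin (0, 0):
  seg 1: up by d8 = -5/4 → (0, -5/4)
  seg 2: down by d5 = 3 → (0, -17/4)
  seg 3: left by d5 = 3 → (-3, -17/4)
  seg 4: left by d1 = 20 → (-23, -17/4)
  seg 5: right by d8 = -5/4 → (-97/4, -17/4)
  seg 6: left by d9 = 583/16 → (-971/16, -17/4)
  seg 7: up by d8 = -5/4 → (-971/16, -11/2)
  seg 8: up by d4 = 18 → (-971/16, 25/2)

d6 = 9
d7 = -27/5
d8 = -5/4
d9 = 583/16
endpoint = (-971/16, 25/2)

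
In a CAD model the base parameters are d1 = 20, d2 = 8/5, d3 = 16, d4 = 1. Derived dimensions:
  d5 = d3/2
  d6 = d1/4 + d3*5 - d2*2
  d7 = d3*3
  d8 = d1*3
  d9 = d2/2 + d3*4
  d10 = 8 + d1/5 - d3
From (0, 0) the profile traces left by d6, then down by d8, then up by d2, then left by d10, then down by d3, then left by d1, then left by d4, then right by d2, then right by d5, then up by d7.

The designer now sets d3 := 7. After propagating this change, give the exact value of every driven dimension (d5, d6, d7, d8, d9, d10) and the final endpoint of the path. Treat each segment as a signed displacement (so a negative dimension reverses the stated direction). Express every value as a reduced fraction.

d5 = 7/2
d6 = 184/5
d7 = 21
d8 = 60
d9 = 144/5
d10 = 5
endpoint = (-577/10, -222/5)

Apply edit: d3 := 7
  d5 = d3/2 = 7/2
  d6 = d1/4 + d3*5 - d2*2 = 184/5
  d7 = d3*3 = 21
  d8 = d1*3 = 60
  d9 = d2/2 + d3*4 = 144/5
  d10 = 8 + d1/5 - d3 = 5
Walk from origin (0, 0):
  seg 1: left by d6 = 184/5 → (-184/5, 0)
  seg 2: down by d8 = 60 → (-184/5, -60)
  seg 3: up by d2 = 8/5 → (-184/5, -292/5)
  seg 4: left by d10 = 5 → (-209/5, -292/5)
  seg 5: down by d3 = 7 → (-209/5, -327/5)
  seg 6: left by d1 = 20 → (-309/5, -327/5)
  seg 7: left by d4 = 1 → (-314/5, -327/5)
  seg 8: right by d2 = 8/5 → (-306/5, -327/5)
  seg 9: right by d5 = 7/2 → (-577/10, -327/5)
  seg 10: up by d7 = 21 → (-577/10, -222/5)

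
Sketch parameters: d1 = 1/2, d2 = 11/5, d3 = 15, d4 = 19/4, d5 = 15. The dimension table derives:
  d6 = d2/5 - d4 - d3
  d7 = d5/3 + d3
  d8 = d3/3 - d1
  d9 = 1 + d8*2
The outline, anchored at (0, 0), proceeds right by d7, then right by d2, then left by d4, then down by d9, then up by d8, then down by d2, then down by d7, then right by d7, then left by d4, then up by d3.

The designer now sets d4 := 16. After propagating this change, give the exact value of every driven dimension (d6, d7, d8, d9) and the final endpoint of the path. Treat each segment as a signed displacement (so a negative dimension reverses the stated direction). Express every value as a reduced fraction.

Apply edit: d4 := 16
  d6 = d2/5 - d4 - d3 = -764/25
  d7 = d5/3 + d3 = 20
  d8 = d3/3 - d1 = 9/2
  d9 = 1 + d8*2 = 10
Walk from origin (0, 0):
  seg 1: right by d7 = 20 → (20, 0)
  seg 2: right by d2 = 11/5 → (111/5, 0)
  seg 3: left by d4 = 16 → (31/5, 0)
  seg 4: down by d9 = 10 → (31/5, -10)
  seg 5: up by d8 = 9/2 → (31/5, -11/2)
  seg 6: down by d2 = 11/5 → (31/5, -77/10)
  seg 7: down by d7 = 20 → (31/5, -277/10)
  seg 8: right by d7 = 20 → (131/5, -277/10)
  seg 9: left by d4 = 16 → (51/5, -277/10)
  seg 10: up by d3 = 15 → (51/5, -127/10)

d6 = -764/25
d7 = 20
d8 = 9/2
d9 = 10
endpoint = (51/5, -127/10)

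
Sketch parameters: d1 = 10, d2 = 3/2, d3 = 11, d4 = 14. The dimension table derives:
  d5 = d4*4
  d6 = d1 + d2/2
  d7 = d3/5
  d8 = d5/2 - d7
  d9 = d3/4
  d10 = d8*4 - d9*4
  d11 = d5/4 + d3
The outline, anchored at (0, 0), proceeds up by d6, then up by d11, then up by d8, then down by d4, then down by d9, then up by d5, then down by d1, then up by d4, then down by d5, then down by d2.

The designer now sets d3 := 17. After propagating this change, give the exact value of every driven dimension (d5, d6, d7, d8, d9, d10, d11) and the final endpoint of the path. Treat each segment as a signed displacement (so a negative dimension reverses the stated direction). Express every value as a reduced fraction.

d5 = 56
d6 = 43/4
d7 = 17/5
d8 = 123/5
d9 = 17/4
d10 = 407/5
d11 = 31
endpoint = (0, 253/5)

Apply edit: d3 := 17
  d5 = d4*4 = 56
  d6 = d1 + d2/2 = 43/4
  d7 = d3/5 = 17/5
  d8 = d5/2 - d7 = 123/5
  d9 = d3/4 = 17/4
  d10 = d8*4 - d9*4 = 407/5
  d11 = d5/4 + d3 = 31
Walk from origin (0, 0):
  seg 1: up by d6 = 43/4 → (0, 43/4)
  seg 2: up by d11 = 31 → (0, 167/4)
  seg 3: up by d8 = 123/5 → (0, 1327/20)
  seg 4: down by d4 = 14 → (0, 1047/20)
  seg 5: down by d9 = 17/4 → (0, 481/10)
  seg 6: up by d5 = 56 → (0, 1041/10)
  seg 7: down by d1 = 10 → (0, 941/10)
  seg 8: up by d4 = 14 → (0, 1081/10)
  seg 9: down by d5 = 56 → (0, 521/10)
  seg 10: down by d2 = 3/2 → (0, 253/5)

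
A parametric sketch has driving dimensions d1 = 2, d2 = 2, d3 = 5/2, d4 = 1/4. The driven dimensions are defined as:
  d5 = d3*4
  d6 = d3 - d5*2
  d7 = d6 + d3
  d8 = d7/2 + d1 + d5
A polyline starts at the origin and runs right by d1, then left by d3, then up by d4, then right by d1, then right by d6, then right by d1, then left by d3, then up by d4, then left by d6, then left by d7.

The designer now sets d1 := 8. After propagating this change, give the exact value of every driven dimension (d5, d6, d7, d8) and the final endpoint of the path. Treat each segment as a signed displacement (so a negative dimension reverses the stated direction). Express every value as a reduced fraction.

d5 = 10
d6 = -35/2
d7 = -15
d8 = 21/2
endpoint = (34, 1/2)

Apply edit: d1 := 8
  d5 = d3*4 = 10
  d6 = d3 - d5*2 = -35/2
  d7 = d6 + d3 = -15
  d8 = d7/2 + d1 + d5 = 21/2
Walk from origin (0, 0):
  seg 1: right by d1 = 8 → (8, 0)
  seg 2: left by d3 = 5/2 → (11/2, 0)
  seg 3: up by d4 = 1/4 → (11/2, 1/4)
  seg 4: right by d1 = 8 → (27/2, 1/4)
  seg 5: right by d6 = -35/2 → (-4, 1/4)
  seg 6: right by d1 = 8 → (4, 1/4)
  seg 7: left by d3 = 5/2 → (3/2, 1/4)
  seg 8: up by d4 = 1/4 → (3/2, 1/2)
  seg 9: left by d6 = -35/2 → (19, 1/2)
  seg 10: left by d7 = -15 → (34, 1/2)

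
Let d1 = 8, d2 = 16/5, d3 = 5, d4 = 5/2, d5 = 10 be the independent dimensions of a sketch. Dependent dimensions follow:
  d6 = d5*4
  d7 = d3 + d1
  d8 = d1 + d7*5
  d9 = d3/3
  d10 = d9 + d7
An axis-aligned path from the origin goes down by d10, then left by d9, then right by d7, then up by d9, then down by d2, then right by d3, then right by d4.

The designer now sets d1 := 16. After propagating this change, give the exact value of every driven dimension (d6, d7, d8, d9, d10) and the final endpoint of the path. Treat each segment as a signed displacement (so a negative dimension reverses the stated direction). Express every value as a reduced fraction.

Apply edit: d1 := 16
  d6 = d5*4 = 40
  d7 = d3 + d1 = 21
  d8 = d1 + d7*5 = 121
  d9 = d3/3 = 5/3
  d10 = d9 + d7 = 68/3
Walk from origin (0, 0):
  seg 1: down by d10 = 68/3 → (0, -68/3)
  seg 2: left by d9 = 5/3 → (-5/3, -68/3)
  seg 3: right by d7 = 21 → (58/3, -68/3)
  seg 4: up by d9 = 5/3 → (58/3, -21)
  seg 5: down by d2 = 16/5 → (58/3, -121/5)
  seg 6: right by d3 = 5 → (73/3, -121/5)
  seg 7: right by d4 = 5/2 → (161/6, -121/5)

d6 = 40
d7 = 21
d8 = 121
d9 = 5/3
d10 = 68/3
endpoint = (161/6, -121/5)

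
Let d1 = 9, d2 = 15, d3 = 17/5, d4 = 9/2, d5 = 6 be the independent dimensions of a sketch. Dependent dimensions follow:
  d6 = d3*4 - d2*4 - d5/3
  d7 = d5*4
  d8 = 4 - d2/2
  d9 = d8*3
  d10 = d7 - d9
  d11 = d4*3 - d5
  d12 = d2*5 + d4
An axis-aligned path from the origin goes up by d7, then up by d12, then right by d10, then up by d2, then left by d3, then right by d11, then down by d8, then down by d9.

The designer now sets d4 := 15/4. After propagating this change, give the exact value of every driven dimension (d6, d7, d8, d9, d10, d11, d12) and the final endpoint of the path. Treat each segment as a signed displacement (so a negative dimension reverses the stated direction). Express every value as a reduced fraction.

d6 = -242/5
d7 = 24
d8 = -7/2
d9 = -21/2
d10 = 69/2
d11 = 21/4
d12 = 315/4
endpoint = (727/20, 527/4)

Apply edit: d4 := 15/4
  d6 = d3*4 - d2*4 - d5/3 = -242/5
  d7 = d5*4 = 24
  d8 = 4 - d2/2 = -7/2
  d9 = d8*3 = -21/2
  d10 = d7 - d9 = 69/2
  d11 = d4*3 - d5 = 21/4
  d12 = d2*5 + d4 = 315/4
Walk from origin (0, 0):
  seg 1: up by d7 = 24 → (0, 24)
  seg 2: up by d12 = 315/4 → (0, 411/4)
  seg 3: right by d10 = 69/2 → (69/2, 411/4)
  seg 4: up by d2 = 15 → (69/2, 471/4)
  seg 5: left by d3 = 17/5 → (311/10, 471/4)
  seg 6: right by d11 = 21/4 → (727/20, 471/4)
  seg 7: down by d8 = -7/2 → (727/20, 485/4)
  seg 8: down by d9 = -21/2 → (727/20, 527/4)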